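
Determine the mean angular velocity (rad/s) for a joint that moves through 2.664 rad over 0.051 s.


omega = delta_theta / delta_t
omega = 2.664 / 0.051
omega = 52.2353


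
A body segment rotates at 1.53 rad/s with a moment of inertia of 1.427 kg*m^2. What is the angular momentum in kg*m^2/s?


L = I * omega
L = 1.427 * 1.53
L = 2.1833


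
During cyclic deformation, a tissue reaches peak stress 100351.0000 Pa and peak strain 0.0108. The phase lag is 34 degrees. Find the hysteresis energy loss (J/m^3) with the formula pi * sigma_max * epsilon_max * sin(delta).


E_loss = pi * sigma_max * epsilon_max * sin(delta)
delta = 34 deg = 0.5934 rad
sin(delta) = 0.5592
E_loss = pi * 100351.0000 * 0.0108 * 0.5592
E_loss = 1903.9563


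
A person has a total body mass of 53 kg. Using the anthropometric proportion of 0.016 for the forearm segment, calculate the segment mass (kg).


m_segment = body_mass * fraction
m_segment = 53 * 0.016
m_segment = 0.8480


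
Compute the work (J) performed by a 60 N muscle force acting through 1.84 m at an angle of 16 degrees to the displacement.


W = F * d * cos(theta)
theta = 16 deg = 0.2793 rad
cos(theta) = 0.9613
W = 60 * 1.84 * 0.9613
W = 106.1233


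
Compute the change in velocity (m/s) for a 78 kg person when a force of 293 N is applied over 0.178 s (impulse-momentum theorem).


J = F * dt = 293 * 0.178 = 52.1540 N*s
delta_v = J / m
delta_v = 52.1540 / 78
delta_v = 0.6686


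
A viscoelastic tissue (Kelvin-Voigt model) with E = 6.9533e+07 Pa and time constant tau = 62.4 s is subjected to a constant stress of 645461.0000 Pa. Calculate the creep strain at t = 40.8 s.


epsilon(t) = (sigma/E) * (1 - exp(-t/tau))
sigma/E = 645461.0000 / 6.9533e+07 = 0.0093
exp(-t/tau) = exp(-40.8 / 62.4) = 0.5200
epsilon = 0.0093 * (1 - 0.5200)
epsilon = 0.0045


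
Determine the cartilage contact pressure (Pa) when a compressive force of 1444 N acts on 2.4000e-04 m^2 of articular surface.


P = F / A
P = 1444 / 2.4000e-04
P = 6.0167e+06


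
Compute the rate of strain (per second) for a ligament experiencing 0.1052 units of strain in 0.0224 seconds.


strain_rate = delta_strain / delta_t
strain_rate = 0.1052 / 0.0224
strain_rate = 4.6964


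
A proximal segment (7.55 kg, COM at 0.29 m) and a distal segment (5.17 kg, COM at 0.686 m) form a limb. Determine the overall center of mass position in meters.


COM = (m1*x1 + m2*x2) / (m1 + m2)
COM = (7.55*0.29 + 5.17*0.686) / (7.55 + 5.17)
Numerator = 5.7361
Denominator = 12.7200
COM = 0.4510


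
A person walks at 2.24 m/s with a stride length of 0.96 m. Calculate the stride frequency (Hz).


f = v / stride_length
f = 2.24 / 0.96
f = 2.3333


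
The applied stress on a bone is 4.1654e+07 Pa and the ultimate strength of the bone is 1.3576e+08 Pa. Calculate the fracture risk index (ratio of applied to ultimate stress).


FRI = applied / ultimate
FRI = 4.1654e+07 / 1.3576e+08
FRI = 0.3068


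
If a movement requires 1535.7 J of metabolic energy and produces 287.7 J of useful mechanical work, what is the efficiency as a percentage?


eta = (W_mech / E_meta) * 100
eta = (287.7 / 1535.7) * 100
ratio = 0.1873
eta = 18.7341


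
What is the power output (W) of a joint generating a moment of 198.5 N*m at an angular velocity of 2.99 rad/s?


P = M * omega
P = 198.5 * 2.99
P = 593.5150


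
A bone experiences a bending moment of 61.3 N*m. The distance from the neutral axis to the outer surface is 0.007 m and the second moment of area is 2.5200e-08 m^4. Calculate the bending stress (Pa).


sigma = M * c / I
sigma = 61.3 * 0.007 / 2.5200e-08
M * c = 0.4291
sigma = 1.7028e+07


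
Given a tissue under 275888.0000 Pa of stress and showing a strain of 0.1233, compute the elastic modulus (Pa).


E = stress / strain
E = 275888.0000 / 0.1233
E = 2.2375e+06


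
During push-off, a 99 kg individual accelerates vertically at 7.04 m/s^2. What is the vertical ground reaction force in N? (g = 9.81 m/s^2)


GRF = m * (g + a)
GRF = 99 * (9.81 + 7.04)
GRF = 99 * 16.8500
GRF = 1668.1500


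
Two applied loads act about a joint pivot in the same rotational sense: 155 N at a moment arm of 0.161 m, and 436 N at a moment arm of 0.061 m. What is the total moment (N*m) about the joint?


M = F1 * d1 + F2 * d2
M = 155 * 0.161 + 436 * 0.061
M = 24.9550 + 26.5960
M = 51.5510


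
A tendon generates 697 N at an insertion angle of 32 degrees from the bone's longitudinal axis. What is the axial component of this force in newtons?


F_eff = F_tendon * cos(theta)
theta = 32 deg = 0.5585 rad
cos(theta) = 0.8480
F_eff = 697 * 0.8480
F_eff = 591.0895


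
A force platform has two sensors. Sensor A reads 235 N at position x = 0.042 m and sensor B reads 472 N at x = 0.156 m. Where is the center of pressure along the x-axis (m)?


COP_x = (F1*x1 + F2*x2) / (F1 + F2)
COP_x = (235*0.042 + 472*0.156) / (235 + 472)
Numerator = 83.5020
Denominator = 707
COP_x = 0.1181


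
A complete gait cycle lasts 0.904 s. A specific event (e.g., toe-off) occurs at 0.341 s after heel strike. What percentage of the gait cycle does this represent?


pct = (event_time / cycle_time) * 100
pct = (0.341 / 0.904) * 100
ratio = 0.3772
pct = 37.7212


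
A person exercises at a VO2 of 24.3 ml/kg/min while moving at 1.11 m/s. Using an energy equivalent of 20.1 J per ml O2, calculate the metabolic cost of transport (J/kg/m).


Power per kg = VO2 * 20.1 / 60
Power per kg = 24.3 * 20.1 / 60 = 8.1405 W/kg
Cost = power_per_kg / speed
Cost = 8.1405 / 1.11
Cost = 7.3338


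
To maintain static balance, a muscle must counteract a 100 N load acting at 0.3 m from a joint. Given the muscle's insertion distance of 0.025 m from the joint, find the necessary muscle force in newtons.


F_muscle = W * d_load / d_muscle
F_muscle = 100 * 0.3 / 0.025
Numerator = 30.0000
F_muscle = 1200.0000


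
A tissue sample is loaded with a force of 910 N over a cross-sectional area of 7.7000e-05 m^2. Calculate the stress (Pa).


stress = F / A
stress = 910 / 7.7000e-05
stress = 1.1818e+07


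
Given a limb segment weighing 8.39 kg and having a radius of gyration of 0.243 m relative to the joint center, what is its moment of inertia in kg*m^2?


I = m * k^2
I = 8.39 * 0.243^2
k^2 = 0.0590
I = 0.4954


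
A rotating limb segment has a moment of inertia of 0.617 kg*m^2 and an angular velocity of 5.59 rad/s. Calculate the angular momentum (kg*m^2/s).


L = I * omega
L = 0.617 * 5.59
L = 3.4490


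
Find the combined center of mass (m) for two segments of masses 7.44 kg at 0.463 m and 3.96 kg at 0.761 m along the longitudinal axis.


COM = (m1*x1 + m2*x2) / (m1 + m2)
COM = (7.44*0.463 + 3.96*0.761) / (7.44 + 3.96)
Numerator = 6.4583
Denominator = 11.4000
COM = 0.5665


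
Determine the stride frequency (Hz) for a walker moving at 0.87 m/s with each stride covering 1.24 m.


f = v / stride_length
f = 0.87 / 1.24
f = 0.7016


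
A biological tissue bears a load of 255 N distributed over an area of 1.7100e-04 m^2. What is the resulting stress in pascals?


stress = F / A
stress = 255 / 1.7100e-04
stress = 1.4912e+06


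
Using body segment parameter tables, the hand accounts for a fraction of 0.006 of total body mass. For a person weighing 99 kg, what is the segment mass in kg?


m_segment = body_mass * fraction
m_segment = 99 * 0.006
m_segment = 0.5940


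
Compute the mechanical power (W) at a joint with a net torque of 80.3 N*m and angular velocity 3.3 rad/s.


P = M * omega
P = 80.3 * 3.3
P = 264.9900


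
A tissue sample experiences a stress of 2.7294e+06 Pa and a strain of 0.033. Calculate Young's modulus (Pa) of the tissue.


E = stress / strain
E = 2.7294e+06 / 0.033
E = 8.2709e+07


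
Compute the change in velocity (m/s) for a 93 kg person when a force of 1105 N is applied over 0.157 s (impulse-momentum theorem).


J = F * dt = 1105 * 0.157 = 173.4850 N*s
delta_v = J / m
delta_v = 173.4850 / 93
delta_v = 1.8654


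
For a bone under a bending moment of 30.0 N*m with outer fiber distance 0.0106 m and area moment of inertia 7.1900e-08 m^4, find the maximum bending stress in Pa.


sigma = M * c / I
sigma = 30.0 * 0.0106 / 7.1900e-08
M * c = 0.3180
sigma = 4.4228e+06


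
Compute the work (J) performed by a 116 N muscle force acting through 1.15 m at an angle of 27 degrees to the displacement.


W = F * d * cos(theta)
theta = 27 deg = 0.4712 rad
cos(theta) = 0.8910
W = 116 * 1.15 * 0.8910
W = 118.8603


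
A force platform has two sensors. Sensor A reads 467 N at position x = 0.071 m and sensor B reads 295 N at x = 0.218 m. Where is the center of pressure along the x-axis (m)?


COP_x = (F1*x1 + F2*x2) / (F1 + F2)
COP_x = (467*0.071 + 295*0.218) / (467 + 295)
Numerator = 97.4670
Denominator = 762
COP_x = 0.1279


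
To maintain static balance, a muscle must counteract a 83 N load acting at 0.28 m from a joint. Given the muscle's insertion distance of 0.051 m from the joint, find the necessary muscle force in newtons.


F_muscle = W * d_load / d_muscle
F_muscle = 83 * 0.28 / 0.051
Numerator = 23.2400
F_muscle = 455.6863


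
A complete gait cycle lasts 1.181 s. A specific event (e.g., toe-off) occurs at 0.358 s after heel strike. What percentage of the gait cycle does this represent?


pct = (event_time / cycle_time) * 100
pct = (0.358 / 1.181) * 100
ratio = 0.3031
pct = 30.3133


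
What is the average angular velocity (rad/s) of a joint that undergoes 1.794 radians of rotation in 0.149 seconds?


omega = delta_theta / delta_t
omega = 1.794 / 0.149
omega = 12.0403


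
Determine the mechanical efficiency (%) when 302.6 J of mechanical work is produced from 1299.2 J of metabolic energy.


eta = (W_mech / E_meta) * 100
eta = (302.6 / 1299.2) * 100
ratio = 0.2329
eta = 23.2913


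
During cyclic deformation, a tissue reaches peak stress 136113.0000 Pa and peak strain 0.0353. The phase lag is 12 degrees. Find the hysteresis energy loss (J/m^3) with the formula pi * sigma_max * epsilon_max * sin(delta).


E_loss = pi * sigma_max * epsilon_max * sin(delta)
delta = 12 deg = 0.2094 rad
sin(delta) = 0.2079
E_loss = pi * 136113.0000 * 0.0353 * 0.2079
E_loss = 3138.3624


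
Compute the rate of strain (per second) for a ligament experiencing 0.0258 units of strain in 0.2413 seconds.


strain_rate = delta_strain / delta_t
strain_rate = 0.0258 / 0.2413
strain_rate = 0.1069


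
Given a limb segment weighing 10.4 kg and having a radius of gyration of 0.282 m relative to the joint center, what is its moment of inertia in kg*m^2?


I = m * k^2
I = 10.4 * 0.282^2
k^2 = 0.0795
I = 0.8270


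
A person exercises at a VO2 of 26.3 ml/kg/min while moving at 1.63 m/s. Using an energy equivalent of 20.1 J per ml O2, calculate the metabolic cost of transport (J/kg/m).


Power per kg = VO2 * 20.1 / 60
Power per kg = 26.3 * 20.1 / 60 = 8.8105 W/kg
Cost = power_per_kg / speed
Cost = 8.8105 / 1.63
Cost = 5.4052


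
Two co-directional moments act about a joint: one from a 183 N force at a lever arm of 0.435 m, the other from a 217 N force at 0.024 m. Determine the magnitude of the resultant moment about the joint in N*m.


M = F1 * d1 + F2 * d2
M = 183 * 0.435 + 217 * 0.024
M = 79.6050 + 5.2080
M = 84.8130


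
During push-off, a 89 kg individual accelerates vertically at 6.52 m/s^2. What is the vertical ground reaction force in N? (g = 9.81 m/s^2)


GRF = m * (g + a)
GRF = 89 * (9.81 + 6.52)
GRF = 89 * 16.3300
GRF = 1453.3700


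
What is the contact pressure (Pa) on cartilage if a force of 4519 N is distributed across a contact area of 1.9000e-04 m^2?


P = F / A
P = 4519 / 1.9000e-04
P = 2.3784e+07


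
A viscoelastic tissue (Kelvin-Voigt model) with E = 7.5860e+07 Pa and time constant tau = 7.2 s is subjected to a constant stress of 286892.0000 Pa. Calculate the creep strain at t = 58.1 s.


epsilon(t) = (sigma/E) * (1 - exp(-t/tau))
sigma/E = 286892.0000 / 7.5860e+07 = 0.0038
exp(-t/tau) = exp(-58.1 / 7.2) = 3.1296e-04
epsilon = 0.0038 * (1 - 3.1296e-04)
epsilon = 0.0038


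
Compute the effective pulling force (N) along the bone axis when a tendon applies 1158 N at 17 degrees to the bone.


F_eff = F_tendon * cos(theta)
theta = 17 deg = 0.2967 rad
cos(theta) = 0.9563
F_eff = 1158 * 0.9563
F_eff = 1107.4009


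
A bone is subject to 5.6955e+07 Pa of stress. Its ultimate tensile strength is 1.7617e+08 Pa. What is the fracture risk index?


FRI = applied / ultimate
FRI = 5.6955e+07 / 1.7617e+08
FRI = 0.3233


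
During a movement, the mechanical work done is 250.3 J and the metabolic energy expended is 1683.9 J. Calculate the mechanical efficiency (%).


eta = (W_mech / E_meta) * 100
eta = (250.3 / 1683.9) * 100
ratio = 0.1486
eta = 14.8643


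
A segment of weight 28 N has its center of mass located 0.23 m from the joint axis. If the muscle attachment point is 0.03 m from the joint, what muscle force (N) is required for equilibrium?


F_muscle = W * d_load / d_muscle
F_muscle = 28 * 0.23 / 0.03
Numerator = 6.4400
F_muscle = 214.6667


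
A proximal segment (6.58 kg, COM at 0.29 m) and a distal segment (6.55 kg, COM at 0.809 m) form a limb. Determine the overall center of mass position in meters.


COM = (m1*x1 + m2*x2) / (m1 + m2)
COM = (6.58*0.29 + 6.55*0.809) / (6.58 + 6.55)
Numerator = 7.2072
Denominator = 13.1300
COM = 0.5489


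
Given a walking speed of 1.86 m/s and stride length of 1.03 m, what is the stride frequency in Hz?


f = v / stride_length
f = 1.86 / 1.03
f = 1.8058


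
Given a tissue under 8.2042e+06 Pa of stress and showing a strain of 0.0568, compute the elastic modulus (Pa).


E = stress / strain
E = 8.2042e+06 / 0.0568
E = 1.4444e+08


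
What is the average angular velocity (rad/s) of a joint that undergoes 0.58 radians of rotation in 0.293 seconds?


omega = delta_theta / delta_t
omega = 0.58 / 0.293
omega = 1.9795


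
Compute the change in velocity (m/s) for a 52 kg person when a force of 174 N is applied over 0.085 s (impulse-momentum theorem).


J = F * dt = 174 * 0.085 = 14.7900 N*s
delta_v = J / m
delta_v = 14.7900 / 52
delta_v = 0.2844


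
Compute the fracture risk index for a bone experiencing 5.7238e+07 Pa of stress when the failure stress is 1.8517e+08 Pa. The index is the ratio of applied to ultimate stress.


FRI = applied / ultimate
FRI = 5.7238e+07 / 1.8517e+08
FRI = 0.3091


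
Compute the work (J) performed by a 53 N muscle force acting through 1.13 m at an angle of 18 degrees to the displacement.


W = F * d * cos(theta)
theta = 18 deg = 0.3142 rad
cos(theta) = 0.9511
W = 53 * 1.13 * 0.9511
W = 56.9588


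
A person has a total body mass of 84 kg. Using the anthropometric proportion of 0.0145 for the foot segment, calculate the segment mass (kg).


m_segment = body_mass * fraction
m_segment = 84 * 0.0145
m_segment = 1.2180


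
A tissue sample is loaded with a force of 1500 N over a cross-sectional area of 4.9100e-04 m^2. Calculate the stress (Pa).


stress = F / A
stress = 1500 / 4.9100e-04
stress = 3.0550e+06


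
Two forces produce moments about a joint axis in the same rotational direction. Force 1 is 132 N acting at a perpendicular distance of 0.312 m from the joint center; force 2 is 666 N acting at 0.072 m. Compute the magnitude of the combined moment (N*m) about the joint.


M = F1 * d1 + F2 * d2
M = 132 * 0.312 + 666 * 0.072
M = 41.1840 + 47.9520
M = 89.1360


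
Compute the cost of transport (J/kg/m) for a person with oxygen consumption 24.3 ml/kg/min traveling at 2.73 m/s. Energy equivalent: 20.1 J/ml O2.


Power per kg = VO2 * 20.1 / 60
Power per kg = 24.3 * 20.1 / 60 = 8.1405 W/kg
Cost = power_per_kg / speed
Cost = 8.1405 / 2.73
Cost = 2.9819


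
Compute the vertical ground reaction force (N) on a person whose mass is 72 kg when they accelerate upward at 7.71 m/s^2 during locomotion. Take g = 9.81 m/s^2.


GRF = m * (g + a)
GRF = 72 * (9.81 + 7.71)
GRF = 72 * 17.5200
GRF = 1261.4400


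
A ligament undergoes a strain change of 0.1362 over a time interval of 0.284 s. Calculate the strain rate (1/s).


strain_rate = delta_strain / delta_t
strain_rate = 0.1362 / 0.284
strain_rate = 0.4796


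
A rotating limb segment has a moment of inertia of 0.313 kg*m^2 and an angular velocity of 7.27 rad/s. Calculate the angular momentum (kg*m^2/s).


L = I * omega
L = 0.313 * 7.27
L = 2.2755


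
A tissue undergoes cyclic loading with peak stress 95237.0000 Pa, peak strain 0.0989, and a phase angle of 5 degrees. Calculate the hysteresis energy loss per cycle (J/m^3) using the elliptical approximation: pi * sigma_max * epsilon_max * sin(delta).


E_loss = pi * sigma_max * epsilon_max * sin(delta)
delta = 5 deg = 0.0873 rad
sin(delta) = 0.0872
E_loss = pi * 95237.0000 * 0.0989 * 0.0872
E_loss = 2578.9794


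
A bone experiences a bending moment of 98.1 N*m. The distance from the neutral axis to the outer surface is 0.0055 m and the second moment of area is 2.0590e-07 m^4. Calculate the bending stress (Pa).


sigma = M * c / I
sigma = 98.1 * 0.0055 / 2.0590e-07
M * c = 0.5395
sigma = 2.6204e+06


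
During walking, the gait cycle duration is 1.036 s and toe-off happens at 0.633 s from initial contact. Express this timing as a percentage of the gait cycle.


pct = (event_time / cycle_time) * 100
pct = (0.633 / 1.036) * 100
ratio = 0.6110
pct = 61.1004


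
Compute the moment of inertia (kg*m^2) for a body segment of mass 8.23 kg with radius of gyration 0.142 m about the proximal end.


I = m * k^2
I = 8.23 * 0.142^2
k^2 = 0.0202
I = 0.1659


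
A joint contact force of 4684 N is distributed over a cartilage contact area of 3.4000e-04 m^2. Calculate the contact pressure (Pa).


P = F / A
P = 4684 / 3.4000e-04
P = 1.3776e+07


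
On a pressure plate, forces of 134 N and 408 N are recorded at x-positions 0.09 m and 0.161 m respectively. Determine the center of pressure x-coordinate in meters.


COP_x = (F1*x1 + F2*x2) / (F1 + F2)
COP_x = (134*0.09 + 408*0.161) / (134 + 408)
Numerator = 77.7480
Denominator = 542
COP_x = 0.1434


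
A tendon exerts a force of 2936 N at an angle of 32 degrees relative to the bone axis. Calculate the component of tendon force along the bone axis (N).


F_eff = F_tendon * cos(theta)
theta = 32 deg = 0.5585 rad
cos(theta) = 0.8480
F_eff = 2936 * 0.8480
F_eff = 2489.8692


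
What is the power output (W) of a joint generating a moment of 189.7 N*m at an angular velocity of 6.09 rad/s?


P = M * omega
P = 189.7 * 6.09
P = 1155.2730


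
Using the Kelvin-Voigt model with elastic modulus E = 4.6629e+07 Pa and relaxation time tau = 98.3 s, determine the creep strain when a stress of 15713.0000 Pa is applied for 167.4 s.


epsilon(t) = (sigma/E) * (1 - exp(-t/tau))
sigma/E = 15713.0000 / 4.6629e+07 = 3.3698e-04
exp(-t/tau) = exp(-167.4 / 98.3) = 0.1821
epsilon = 3.3698e-04 * (1 - 0.1821)
epsilon = 2.7560e-04


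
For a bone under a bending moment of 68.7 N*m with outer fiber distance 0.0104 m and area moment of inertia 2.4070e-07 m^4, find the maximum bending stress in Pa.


sigma = M * c / I
sigma = 68.7 * 0.0104 / 2.4070e-07
M * c = 0.7145
sigma = 2.9683e+06


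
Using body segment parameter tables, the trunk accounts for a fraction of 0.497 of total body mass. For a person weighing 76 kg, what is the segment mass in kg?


m_segment = body_mass * fraction
m_segment = 76 * 0.497
m_segment = 37.7720


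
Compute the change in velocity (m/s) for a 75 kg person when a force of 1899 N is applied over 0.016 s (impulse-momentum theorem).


J = F * dt = 1899 * 0.016 = 30.3840 N*s
delta_v = J / m
delta_v = 30.3840 / 75
delta_v = 0.4051


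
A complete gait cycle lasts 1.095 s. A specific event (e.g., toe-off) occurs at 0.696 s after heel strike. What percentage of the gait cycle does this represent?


pct = (event_time / cycle_time) * 100
pct = (0.696 / 1.095) * 100
ratio = 0.6356
pct = 63.5616


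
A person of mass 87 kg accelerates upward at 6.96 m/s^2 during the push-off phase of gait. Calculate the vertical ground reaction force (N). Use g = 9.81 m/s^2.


GRF = m * (g + a)
GRF = 87 * (9.81 + 6.96)
GRF = 87 * 16.7700
GRF = 1458.9900


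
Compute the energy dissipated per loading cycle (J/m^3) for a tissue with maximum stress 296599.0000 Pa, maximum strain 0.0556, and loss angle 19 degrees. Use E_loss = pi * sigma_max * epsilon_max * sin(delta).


E_loss = pi * sigma_max * epsilon_max * sin(delta)
delta = 19 deg = 0.3316 rad
sin(delta) = 0.3256
E_loss = pi * 296599.0000 * 0.0556 * 0.3256
E_loss = 16866.9386


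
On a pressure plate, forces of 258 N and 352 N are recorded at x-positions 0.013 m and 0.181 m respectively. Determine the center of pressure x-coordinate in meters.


COP_x = (F1*x1 + F2*x2) / (F1 + F2)
COP_x = (258*0.013 + 352*0.181) / (258 + 352)
Numerator = 67.0660
Denominator = 610
COP_x = 0.1099


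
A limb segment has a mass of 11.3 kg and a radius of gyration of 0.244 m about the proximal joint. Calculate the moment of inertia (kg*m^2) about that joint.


I = m * k^2
I = 11.3 * 0.244^2
k^2 = 0.0595
I = 0.6728


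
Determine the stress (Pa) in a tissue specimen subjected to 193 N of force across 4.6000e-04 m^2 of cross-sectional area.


stress = F / A
stress = 193 / 4.6000e-04
stress = 419565.2174


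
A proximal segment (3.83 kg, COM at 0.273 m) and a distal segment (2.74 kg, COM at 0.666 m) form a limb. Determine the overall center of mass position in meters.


COM = (m1*x1 + m2*x2) / (m1 + m2)
COM = (3.83*0.273 + 2.74*0.666) / (3.83 + 2.74)
Numerator = 2.8704
Denominator = 6.5700
COM = 0.4369


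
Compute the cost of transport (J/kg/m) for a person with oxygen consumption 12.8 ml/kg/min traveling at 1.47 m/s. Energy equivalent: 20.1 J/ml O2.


Power per kg = VO2 * 20.1 / 60
Power per kg = 12.8 * 20.1 / 60 = 4.2880 W/kg
Cost = power_per_kg / speed
Cost = 4.2880 / 1.47
Cost = 2.9170


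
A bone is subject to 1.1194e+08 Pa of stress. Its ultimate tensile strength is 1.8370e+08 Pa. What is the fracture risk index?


FRI = applied / ultimate
FRI = 1.1194e+08 / 1.8370e+08
FRI = 0.6094


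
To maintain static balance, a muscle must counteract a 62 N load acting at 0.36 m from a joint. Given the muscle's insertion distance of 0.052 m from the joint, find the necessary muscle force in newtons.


F_muscle = W * d_load / d_muscle
F_muscle = 62 * 0.36 / 0.052
Numerator = 22.3200
F_muscle = 429.2308


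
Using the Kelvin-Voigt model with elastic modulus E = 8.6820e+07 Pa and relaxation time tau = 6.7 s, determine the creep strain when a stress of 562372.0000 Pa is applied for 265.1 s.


epsilon(t) = (sigma/E) * (1 - exp(-t/tau))
sigma/E = 562372.0000 / 8.6820e+07 = 0.0065
exp(-t/tau) = exp(-265.1 / 6.7) = 6.5494e-18
epsilon = 0.0065 * (1 - 6.5494e-18)
epsilon = 0.0065


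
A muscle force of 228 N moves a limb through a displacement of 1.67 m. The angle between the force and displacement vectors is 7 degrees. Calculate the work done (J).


W = F * d * cos(theta)
theta = 7 deg = 0.1222 rad
cos(theta) = 0.9925
W = 228 * 1.67 * 0.9925
W = 377.9219


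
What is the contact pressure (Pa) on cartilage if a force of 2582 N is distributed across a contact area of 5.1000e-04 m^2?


P = F / A
P = 2582 / 5.1000e-04
P = 5.0627e+06


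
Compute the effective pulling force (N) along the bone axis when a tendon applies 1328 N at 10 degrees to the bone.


F_eff = F_tendon * cos(theta)
theta = 10 deg = 0.1745 rad
cos(theta) = 0.9848
F_eff = 1328 * 0.9848
F_eff = 1307.8247


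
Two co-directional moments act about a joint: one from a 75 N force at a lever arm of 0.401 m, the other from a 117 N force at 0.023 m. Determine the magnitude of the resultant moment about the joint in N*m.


M = F1 * d1 + F2 * d2
M = 75 * 0.401 + 117 * 0.023
M = 30.0750 + 2.6910
M = 32.7660


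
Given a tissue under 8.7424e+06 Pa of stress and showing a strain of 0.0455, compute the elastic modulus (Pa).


E = stress / strain
E = 8.7424e+06 / 0.0455
E = 1.9214e+08


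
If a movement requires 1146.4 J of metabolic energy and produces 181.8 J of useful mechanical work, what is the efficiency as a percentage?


eta = (W_mech / E_meta) * 100
eta = (181.8 / 1146.4) * 100
ratio = 0.1586
eta = 15.8583


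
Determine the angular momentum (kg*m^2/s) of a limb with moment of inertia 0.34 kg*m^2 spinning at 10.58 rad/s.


L = I * omega
L = 0.34 * 10.58
L = 3.5972


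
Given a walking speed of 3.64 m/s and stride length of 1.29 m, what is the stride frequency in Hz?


f = v / stride_length
f = 3.64 / 1.29
f = 2.8217


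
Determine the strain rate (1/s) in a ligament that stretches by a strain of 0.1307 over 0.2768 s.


strain_rate = delta_strain / delta_t
strain_rate = 0.1307 / 0.2768
strain_rate = 0.4722


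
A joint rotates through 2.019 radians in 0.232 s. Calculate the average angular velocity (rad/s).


omega = delta_theta / delta_t
omega = 2.019 / 0.232
omega = 8.7026


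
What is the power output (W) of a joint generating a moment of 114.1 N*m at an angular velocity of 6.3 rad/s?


P = M * omega
P = 114.1 * 6.3
P = 718.8300


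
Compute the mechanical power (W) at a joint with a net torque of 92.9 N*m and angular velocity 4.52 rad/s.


P = M * omega
P = 92.9 * 4.52
P = 419.9080


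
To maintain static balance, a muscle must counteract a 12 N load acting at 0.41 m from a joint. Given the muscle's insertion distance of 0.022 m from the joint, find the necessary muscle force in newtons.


F_muscle = W * d_load / d_muscle
F_muscle = 12 * 0.41 / 0.022
Numerator = 4.9200
F_muscle = 223.6364


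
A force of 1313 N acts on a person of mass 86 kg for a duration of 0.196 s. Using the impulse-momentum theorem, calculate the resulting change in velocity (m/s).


J = F * dt = 1313 * 0.196 = 257.3480 N*s
delta_v = J / m
delta_v = 257.3480 / 86
delta_v = 2.9924


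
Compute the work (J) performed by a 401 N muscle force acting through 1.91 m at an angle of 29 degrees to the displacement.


W = F * d * cos(theta)
theta = 29 deg = 0.5061 rad
cos(theta) = 0.8746
W = 401 * 1.91 * 0.8746
W = 669.8800


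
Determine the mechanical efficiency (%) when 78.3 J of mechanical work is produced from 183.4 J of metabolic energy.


eta = (W_mech / E_meta) * 100
eta = (78.3 / 183.4) * 100
ratio = 0.4269
eta = 42.6936


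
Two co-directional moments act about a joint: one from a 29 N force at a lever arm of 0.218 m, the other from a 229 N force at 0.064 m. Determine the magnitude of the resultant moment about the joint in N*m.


M = F1 * d1 + F2 * d2
M = 29 * 0.218 + 229 * 0.064
M = 6.3220 + 14.6560
M = 20.9780


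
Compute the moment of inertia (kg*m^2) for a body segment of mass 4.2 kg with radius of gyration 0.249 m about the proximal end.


I = m * k^2
I = 4.2 * 0.249^2
k^2 = 0.0620
I = 0.2604


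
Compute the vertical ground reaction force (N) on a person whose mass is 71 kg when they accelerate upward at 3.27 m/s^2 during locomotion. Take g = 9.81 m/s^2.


GRF = m * (g + a)
GRF = 71 * (9.81 + 3.27)
GRF = 71 * 13.0800
GRF = 928.6800


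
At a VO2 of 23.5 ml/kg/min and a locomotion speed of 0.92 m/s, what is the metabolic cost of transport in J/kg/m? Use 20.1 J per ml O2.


Power per kg = VO2 * 20.1 / 60
Power per kg = 23.5 * 20.1 / 60 = 7.8725 W/kg
Cost = power_per_kg / speed
Cost = 7.8725 / 0.92
Cost = 8.5571


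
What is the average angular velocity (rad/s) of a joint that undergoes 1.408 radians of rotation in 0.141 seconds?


omega = delta_theta / delta_t
omega = 1.408 / 0.141
omega = 9.9858


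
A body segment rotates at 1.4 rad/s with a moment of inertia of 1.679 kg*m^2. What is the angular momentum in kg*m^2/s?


L = I * omega
L = 1.679 * 1.4
L = 2.3506


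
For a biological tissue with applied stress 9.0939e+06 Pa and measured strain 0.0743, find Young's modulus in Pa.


E = stress / strain
E = 9.0939e+06 / 0.0743
E = 1.2239e+08


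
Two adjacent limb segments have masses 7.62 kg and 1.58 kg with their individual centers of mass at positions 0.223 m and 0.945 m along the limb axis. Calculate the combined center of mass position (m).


COM = (m1*x1 + m2*x2) / (m1 + m2)
COM = (7.62*0.223 + 1.58*0.945) / (7.62 + 1.58)
Numerator = 3.1924
Denominator = 9.2000
COM = 0.3470


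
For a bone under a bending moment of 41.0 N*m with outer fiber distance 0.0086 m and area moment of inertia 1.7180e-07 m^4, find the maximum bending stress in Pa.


sigma = M * c / I
sigma = 41.0 * 0.0086 / 1.7180e-07
M * c = 0.3526
sigma = 2.0524e+06


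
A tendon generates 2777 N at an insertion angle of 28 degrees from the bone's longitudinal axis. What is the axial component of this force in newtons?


F_eff = F_tendon * cos(theta)
theta = 28 deg = 0.4887 rad
cos(theta) = 0.8829
F_eff = 2777 * 0.8829
F_eff = 2451.9455


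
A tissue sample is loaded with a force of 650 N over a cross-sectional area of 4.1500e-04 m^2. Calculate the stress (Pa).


stress = F / A
stress = 650 / 4.1500e-04
stress = 1.5663e+06


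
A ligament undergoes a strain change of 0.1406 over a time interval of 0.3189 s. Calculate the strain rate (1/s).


strain_rate = delta_strain / delta_t
strain_rate = 0.1406 / 0.3189
strain_rate = 0.4409


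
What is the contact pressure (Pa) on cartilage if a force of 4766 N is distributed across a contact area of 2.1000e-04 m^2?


P = F / A
P = 4766 / 2.1000e-04
P = 2.2695e+07


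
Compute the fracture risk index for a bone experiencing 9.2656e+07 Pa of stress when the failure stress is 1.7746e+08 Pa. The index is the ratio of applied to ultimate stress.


FRI = applied / ultimate
FRI = 9.2656e+07 / 1.7746e+08
FRI = 0.5221


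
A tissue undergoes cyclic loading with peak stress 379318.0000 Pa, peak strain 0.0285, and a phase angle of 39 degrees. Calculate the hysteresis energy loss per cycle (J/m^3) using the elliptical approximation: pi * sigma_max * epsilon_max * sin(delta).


E_loss = pi * sigma_max * epsilon_max * sin(delta)
delta = 39 deg = 0.6807 rad
sin(delta) = 0.6293
E_loss = pi * 379318.0000 * 0.0285 * 0.6293
E_loss = 21373.2216


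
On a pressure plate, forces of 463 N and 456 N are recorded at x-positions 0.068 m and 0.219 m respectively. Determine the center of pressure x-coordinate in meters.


COP_x = (F1*x1 + F2*x2) / (F1 + F2)
COP_x = (463*0.068 + 456*0.219) / (463 + 456)
Numerator = 131.3480
Denominator = 919
COP_x = 0.1429


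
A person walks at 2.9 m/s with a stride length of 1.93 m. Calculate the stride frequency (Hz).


f = v / stride_length
f = 2.9 / 1.93
f = 1.5026


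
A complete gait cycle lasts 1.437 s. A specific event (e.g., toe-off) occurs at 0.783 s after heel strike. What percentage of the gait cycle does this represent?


pct = (event_time / cycle_time) * 100
pct = (0.783 / 1.437) * 100
ratio = 0.5449
pct = 54.4885


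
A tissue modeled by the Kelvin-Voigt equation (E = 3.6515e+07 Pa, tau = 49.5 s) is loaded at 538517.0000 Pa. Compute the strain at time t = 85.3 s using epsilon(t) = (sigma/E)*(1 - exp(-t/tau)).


epsilon(t) = (sigma/E) * (1 - exp(-t/tau))
sigma/E = 538517.0000 / 3.6515e+07 = 0.0147
exp(-t/tau) = exp(-85.3 / 49.5) = 0.1785
epsilon = 0.0147 * (1 - 0.1785)
epsilon = 0.0121


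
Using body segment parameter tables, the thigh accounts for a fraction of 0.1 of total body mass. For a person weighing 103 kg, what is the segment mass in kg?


m_segment = body_mass * fraction
m_segment = 103 * 0.1
m_segment = 10.3000


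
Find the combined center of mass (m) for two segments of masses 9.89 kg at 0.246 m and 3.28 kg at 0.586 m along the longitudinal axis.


COM = (m1*x1 + m2*x2) / (m1 + m2)
COM = (9.89*0.246 + 3.28*0.586) / (9.89 + 3.28)
Numerator = 4.3550
Denominator = 13.1700
COM = 0.3307


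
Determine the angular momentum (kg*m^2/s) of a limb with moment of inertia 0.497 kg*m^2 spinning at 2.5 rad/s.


L = I * omega
L = 0.497 * 2.5
L = 1.2425


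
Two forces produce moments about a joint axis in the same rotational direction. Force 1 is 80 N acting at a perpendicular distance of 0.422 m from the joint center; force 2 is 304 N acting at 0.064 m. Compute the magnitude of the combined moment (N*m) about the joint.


M = F1 * d1 + F2 * d2
M = 80 * 0.422 + 304 * 0.064
M = 33.7600 + 19.4560
M = 53.2160


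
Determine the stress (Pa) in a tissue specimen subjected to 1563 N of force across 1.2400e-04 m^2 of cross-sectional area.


stress = F / A
stress = 1563 / 1.2400e-04
stress = 1.2605e+07


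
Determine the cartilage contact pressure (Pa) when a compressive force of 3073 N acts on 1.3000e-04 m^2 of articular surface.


P = F / A
P = 3073 / 1.3000e-04
P = 2.3638e+07


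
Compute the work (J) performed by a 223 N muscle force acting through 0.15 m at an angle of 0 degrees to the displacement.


W = F * d * cos(theta)
theta = 0 deg = 0.0000 rad
cos(theta) = 1.0000
W = 223 * 0.15 * 1.0000
W = 33.4500


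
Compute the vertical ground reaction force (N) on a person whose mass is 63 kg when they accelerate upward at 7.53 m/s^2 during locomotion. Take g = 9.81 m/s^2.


GRF = m * (g + a)
GRF = 63 * (9.81 + 7.53)
GRF = 63 * 17.3400
GRF = 1092.4200


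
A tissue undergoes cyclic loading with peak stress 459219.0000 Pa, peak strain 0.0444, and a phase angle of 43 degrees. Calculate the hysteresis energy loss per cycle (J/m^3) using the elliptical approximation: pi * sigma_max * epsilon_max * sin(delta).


E_loss = pi * sigma_max * epsilon_max * sin(delta)
delta = 43 deg = 0.7505 rad
sin(delta) = 0.6820
E_loss = pi * 459219.0000 * 0.0444 * 0.6820
E_loss = 43685.3703


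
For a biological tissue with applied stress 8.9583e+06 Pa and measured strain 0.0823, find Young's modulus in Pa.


E = stress / strain
E = 8.9583e+06 / 0.0823
E = 1.0885e+08


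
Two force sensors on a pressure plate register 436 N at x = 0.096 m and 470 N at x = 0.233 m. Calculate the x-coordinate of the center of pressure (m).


COP_x = (F1*x1 + F2*x2) / (F1 + F2)
COP_x = (436*0.096 + 470*0.233) / (436 + 470)
Numerator = 151.3660
Denominator = 906
COP_x = 0.1671


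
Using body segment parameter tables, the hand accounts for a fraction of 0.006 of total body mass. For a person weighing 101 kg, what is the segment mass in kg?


m_segment = body_mass * fraction
m_segment = 101 * 0.006
m_segment = 0.6060


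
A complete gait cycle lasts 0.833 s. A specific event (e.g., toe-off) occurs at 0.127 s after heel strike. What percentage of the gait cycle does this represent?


pct = (event_time / cycle_time) * 100
pct = (0.127 / 0.833) * 100
ratio = 0.1525
pct = 15.2461


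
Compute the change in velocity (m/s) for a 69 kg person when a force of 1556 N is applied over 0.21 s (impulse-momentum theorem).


J = F * dt = 1556 * 0.21 = 326.7600 N*s
delta_v = J / m
delta_v = 326.7600 / 69
delta_v = 4.7357


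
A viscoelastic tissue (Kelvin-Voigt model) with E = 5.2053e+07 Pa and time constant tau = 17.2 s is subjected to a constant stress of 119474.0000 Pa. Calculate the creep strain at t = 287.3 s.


epsilon(t) = (sigma/E) * (1 - exp(-t/tau))
sigma/E = 119474.0000 / 5.2053e+07 = 0.0023
exp(-t/tau) = exp(-287.3 / 17.2) = 5.5689e-08
epsilon = 0.0023 * (1 - 5.5689e-08)
epsilon = 0.0023


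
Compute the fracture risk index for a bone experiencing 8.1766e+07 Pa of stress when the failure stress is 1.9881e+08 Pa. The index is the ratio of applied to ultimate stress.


FRI = applied / ultimate
FRI = 8.1766e+07 / 1.9881e+08
FRI = 0.4113


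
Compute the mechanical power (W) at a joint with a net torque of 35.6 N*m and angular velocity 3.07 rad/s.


P = M * omega
P = 35.6 * 3.07
P = 109.2920


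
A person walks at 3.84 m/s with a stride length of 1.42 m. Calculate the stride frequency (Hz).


f = v / stride_length
f = 3.84 / 1.42
f = 2.7042


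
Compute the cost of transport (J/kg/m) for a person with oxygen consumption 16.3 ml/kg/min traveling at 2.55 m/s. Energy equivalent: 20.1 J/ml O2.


Power per kg = VO2 * 20.1 / 60
Power per kg = 16.3 * 20.1 / 60 = 5.4605 W/kg
Cost = power_per_kg / speed
Cost = 5.4605 / 2.55
Cost = 2.1414


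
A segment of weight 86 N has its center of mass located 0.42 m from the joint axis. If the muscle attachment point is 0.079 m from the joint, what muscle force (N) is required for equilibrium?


F_muscle = W * d_load / d_muscle
F_muscle = 86 * 0.42 / 0.079
Numerator = 36.1200
F_muscle = 457.2152


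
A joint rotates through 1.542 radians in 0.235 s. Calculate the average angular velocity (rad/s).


omega = delta_theta / delta_t
omega = 1.542 / 0.235
omega = 6.5617


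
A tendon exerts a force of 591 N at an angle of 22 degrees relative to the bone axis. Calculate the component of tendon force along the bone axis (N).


F_eff = F_tendon * cos(theta)
theta = 22 deg = 0.3840 rad
cos(theta) = 0.9272
F_eff = 591 * 0.9272
F_eff = 547.9657


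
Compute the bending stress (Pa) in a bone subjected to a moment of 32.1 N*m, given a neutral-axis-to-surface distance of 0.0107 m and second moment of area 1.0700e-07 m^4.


sigma = M * c / I
sigma = 32.1 * 0.0107 / 1.0700e-07
M * c = 0.3435
sigma = 3.2100e+06


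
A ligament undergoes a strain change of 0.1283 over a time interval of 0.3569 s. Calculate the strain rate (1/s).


strain_rate = delta_strain / delta_t
strain_rate = 0.1283 / 0.3569
strain_rate = 0.3595


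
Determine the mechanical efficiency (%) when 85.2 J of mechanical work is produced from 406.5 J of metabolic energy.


eta = (W_mech / E_meta) * 100
eta = (85.2 / 406.5) * 100
ratio = 0.2096
eta = 20.9594


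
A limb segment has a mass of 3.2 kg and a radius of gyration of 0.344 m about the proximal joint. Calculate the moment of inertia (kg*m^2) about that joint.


I = m * k^2
I = 3.2 * 0.344^2
k^2 = 0.1183
I = 0.3787


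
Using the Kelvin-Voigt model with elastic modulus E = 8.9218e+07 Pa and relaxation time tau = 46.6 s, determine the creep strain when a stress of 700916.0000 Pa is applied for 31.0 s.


epsilon(t) = (sigma/E) * (1 - exp(-t/tau))
sigma/E = 700916.0000 / 8.9218e+07 = 0.0079
exp(-t/tau) = exp(-31.0 / 46.6) = 0.5142
epsilon = 0.0079 * (1 - 0.5142)
epsilon = 0.0038


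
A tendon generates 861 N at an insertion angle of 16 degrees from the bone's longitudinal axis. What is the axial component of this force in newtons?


F_eff = F_tendon * cos(theta)
theta = 16 deg = 0.2793 rad
cos(theta) = 0.9613
F_eff = 861 * 0.9613
F_eff = 827.6463


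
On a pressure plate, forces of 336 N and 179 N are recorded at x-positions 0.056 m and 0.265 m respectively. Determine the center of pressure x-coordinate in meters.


COP_x = (F1*x1 + F2*x2) / (F1 + F2)
COP_x = (336*0.056 + 179*0.265) / (336 + 179)
Numerator = 66.2510
Denominator = 515
COP_x = 0.1286


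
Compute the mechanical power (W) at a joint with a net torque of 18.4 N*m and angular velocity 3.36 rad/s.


P = M * omega
P = 18.4 * 3.36
P = 61.8240


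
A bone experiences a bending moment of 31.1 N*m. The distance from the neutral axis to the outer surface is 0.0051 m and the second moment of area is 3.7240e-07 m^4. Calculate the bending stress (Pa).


sigma = M * c / I
sigma = 31.1 * 0.0051 / 3.7240e-07
M * c = 0.1586
sigma = 425912.9968


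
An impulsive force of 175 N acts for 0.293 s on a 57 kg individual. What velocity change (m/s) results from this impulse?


J = F * dt = 175 * 0.293 = 51.2750 N*s
delta_v = J / m
delta_v = 51.2750 / 57
delta_v = 0.8996


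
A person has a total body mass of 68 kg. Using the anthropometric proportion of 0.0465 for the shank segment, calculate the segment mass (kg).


m_segment = body_mass * fraction
m_segment = 68 * 0.0465
m_segment = 3.1620


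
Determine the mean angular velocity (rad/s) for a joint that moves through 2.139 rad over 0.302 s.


omega = delta_theta / delta_t
omega = 2.139 / 0.302
omega = 7.0828
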